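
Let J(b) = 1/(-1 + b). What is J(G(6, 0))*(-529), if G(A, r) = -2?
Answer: 529/3 ≈ 176.33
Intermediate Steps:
J(G(6, 0))*(-529) = -529/(-1 - 2) = -529/(-3) = -1/3*(-529) = 529/3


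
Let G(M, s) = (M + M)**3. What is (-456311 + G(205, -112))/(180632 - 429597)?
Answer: -68464689/248965 ≈ -275.00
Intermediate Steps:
G(M, s) = 8*M**3 (G(M, s) = (2*M)**3 = 8*M**3)
(-456311 + G(205, -112))/(180632 - 429597) = (-456311 + 8*205**3)/(180632 - 429597) = (-456311 + 8*8615125)/(-248965) = (-456311 + 68921000)*(-1/248965) = 68464689*(-1/248965) = -68464689/248965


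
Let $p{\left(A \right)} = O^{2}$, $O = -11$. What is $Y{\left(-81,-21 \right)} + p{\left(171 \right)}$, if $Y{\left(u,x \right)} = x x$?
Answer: $562$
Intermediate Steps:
$p{\left(A \right)} = 121$ ($p{\left(A \right)} = \left(-11\right)^{2} = 121$)
$Y{\left(u,x \right)} = x^{2}$
$Y{\left(-81,-21 \right)} + p{\left(171 \right)} = \left(-21\right)^{2} + 121 = 441 + 121 = 562$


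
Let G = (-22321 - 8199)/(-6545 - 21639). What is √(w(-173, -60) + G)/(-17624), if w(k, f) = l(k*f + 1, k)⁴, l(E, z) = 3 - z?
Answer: -√11909018176328949/62089352 ≈ -1.7576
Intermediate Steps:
w(k, f) = (3 - k)⁴
G = 3815/3523 (G = -30520/(-28184) = -30520*(-1/28184) = 3815/3523 ≈ 1.0829)
√(w(-173, -60) + G)/(-17624) = √((-3 - 173)⁴ + 3815/3523)/(-17624) = √((-176)⁴ + 3815/3523)*(-1/17624) = √(959512576 + 3815/3523)*(-1/17624) = √(3380362809063/3523)*(-1/17624) = (√11909018176328949/3523)*(-1/17624) = -√11909018176328949/62089352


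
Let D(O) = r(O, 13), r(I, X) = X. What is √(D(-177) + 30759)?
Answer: 14*√157 ≈ 175.42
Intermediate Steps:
D(O) = 13
√(D(-177) + 30759) = √(13 + 30759) = √30772 = 14*√157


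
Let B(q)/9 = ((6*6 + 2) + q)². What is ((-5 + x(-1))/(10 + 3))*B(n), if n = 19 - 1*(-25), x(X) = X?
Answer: -363096/13 ≈ -27930.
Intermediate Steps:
n = 44 (n = 19 + 25 = 44)
B(q) = 9*(38 + q)² (B(q) = 9*((6*6 + 2) + q)² = 9*((36 + 2) + q)² = 9*(38 + q)²)
((-5 + x(-1))/(10 + 3))*B(n) = ((-5 - 1)/(10 + 3))*(9*(38 + 44)²) = (-6/13)*(9*82²) = (-6*1/13)*(9*6724) = -6/13*60516 = -363096/13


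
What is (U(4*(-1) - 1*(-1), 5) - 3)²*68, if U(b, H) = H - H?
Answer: 612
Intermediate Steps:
U(b, H) = 0
(U(4*(-1) - 1*(-1), 5) - 3)²*68 = (0 - 3)²*68 = (-3)²*68 = 9*68 = 612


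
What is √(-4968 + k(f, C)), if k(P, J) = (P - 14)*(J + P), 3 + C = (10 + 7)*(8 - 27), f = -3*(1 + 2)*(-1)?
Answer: I*√3383 ≈ 58.164*I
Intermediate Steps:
f = 9 (f = -3*3*(-1) = -9*(-1) = 9)
C = -326 (C = -3 + (10 + 7)*(8 - 27) = -3 + 17*(-19) = -3 - 323 = -326)
k(P, J) = (-14 + P)*(J + P)
√(-4968 + k(f, C)) = √(-4968 + (9² - 14*(-326) - 14*9 - 326*9)) = √(-4968 + (81 + 4564 - 126 - 2934)) = √(-4968 + 1585) = √(-3383) = I*√3383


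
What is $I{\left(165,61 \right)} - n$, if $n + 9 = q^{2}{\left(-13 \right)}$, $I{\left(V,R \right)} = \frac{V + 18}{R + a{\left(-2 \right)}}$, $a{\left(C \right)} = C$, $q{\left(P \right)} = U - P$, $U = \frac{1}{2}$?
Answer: $- \frac{40155}{236} \approx -170.15$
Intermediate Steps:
$U = \frac{1}{2} \approx 0.5$
$q{\left(P \right)} = \frac{1}{2} - P$
$I{\left(V,R \right)} = \frac{18 + V}{-2 + R}$ ($I{\left(V,R \right)} = \frac{V + 18}{R - 2} = \frac{18 + V}{-2 + R}$)
$n = \frac{693}{4}$ ($n = -9 + \left(\frac{1}{2} - -13\right)^{2} = -9 + \left(\frac{1}{2} + 13\right)^{2} = -9 + \left(\frac{27}{2}\right)^{2} = -9 + \frac{729}{4} = \frac{693}{4} \approx 173.25$)
$I{\left(165,61 \right)} - n = \frac{18 + 165}{-2 + 61} - \frac{693}{4} = \frac{1}{59} \cdot 183 - \frac{693}{4} = \frac{183}{59} - \frac{693}{4} = - \frac{40155}{236}$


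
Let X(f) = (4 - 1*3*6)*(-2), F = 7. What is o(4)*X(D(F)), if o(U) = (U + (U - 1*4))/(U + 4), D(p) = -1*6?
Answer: 14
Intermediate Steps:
D(p) = -6
o(U) = (-4 + 2*U)/(4 + U) (o(U) = (U + (U - 4))/(4 + U) = (U + (-4 + U))/(4 + U) = (-4 + 2*U)/(4 + U))
X(f) = 28 (X(f) = (4 - 3*6)*(-2) = (4 - 18)*(-2) = -14*(-2) = 28)
o(4)*X(D(F)) = (2*(-2 + 4)/(4 + 4))*28 = (2*2/8)*28 = (2*(⅛)*2)*28 = (½)*28 = 14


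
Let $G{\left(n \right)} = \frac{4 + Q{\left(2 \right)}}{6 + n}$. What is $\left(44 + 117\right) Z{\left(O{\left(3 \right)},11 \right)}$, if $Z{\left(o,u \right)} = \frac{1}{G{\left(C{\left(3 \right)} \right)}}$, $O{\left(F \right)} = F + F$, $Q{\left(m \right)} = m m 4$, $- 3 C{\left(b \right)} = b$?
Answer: $\frac{161}{4} \approx 40.25$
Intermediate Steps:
$C{\left(b \right)} = - \frac{b}{3}$
$Q{\left(m \right)} = 4 m^{2}$ ($Q{\left(m \right)} = m^{2} \cdot 4 = 4 m^{2}$)
$O{\left(F \right)} = 2 F$
$G{\left(n \right)} = \frac{20}{6 + n}$ ($G{\left(n \right)} = \frac{4 + 4 \cdot 2^{2}}{6 + n} = \frac{4 + 4 \cdot 4}{6 + n} = \frac{4 + 16}{6 + n} = \frac{20}{6 + n}$)
$Z{\left(o,u \right)} = \frac{1}{4}$ ($Z{\left(o,u \right)} = \frac{1}{20 \frac{1}{6 - 1}} = \frac{1}{20 \cdot \frac{1}{5}} = \frac{1}{4}$)
$\left(44 + 117\right) Z{\left(O{\left(3 \right)},11 \right)} = \left(44 + 117\right) \frac{1}{4} = 161 \cdot \frac{1}{4} = \frac{161}{4}$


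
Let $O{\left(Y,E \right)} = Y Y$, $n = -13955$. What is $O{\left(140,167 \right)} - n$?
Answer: $33555$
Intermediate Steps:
$O{\left(Y,E \right)} = Y^{2}$
$O{\left(140,167 \right)} - n = 140^{2} - -13955 = 19600 + 13955 = 33555$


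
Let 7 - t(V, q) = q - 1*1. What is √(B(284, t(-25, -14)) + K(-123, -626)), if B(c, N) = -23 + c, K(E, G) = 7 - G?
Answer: √894 ≈ 29.900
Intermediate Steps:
t(V, q) = 8 - q (t(V, q) = 7 - (q - 1*1) = 7 - (q - 1) = 7 - (-1 + q) = 7 + (1 - q) = 8 - q)
√(B(284, t(-25, -14)) + K(-123, -626)) = √((-23 + 284) + (7 - 1*(-626))) = √(261 + (7 + 626)) = √(261 + 633) = √894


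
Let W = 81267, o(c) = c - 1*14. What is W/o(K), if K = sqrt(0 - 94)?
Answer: -568869/145 - 81267*I*sqrt(94)/290 ≈ -3923.2 - 2716.9*I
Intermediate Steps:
K = I*sqrt(94) (K = sqrt(-94) = I*sqrt(94) ≈ 9.6954*I)
o(c) = -14 + c (o(c) = c - 14 = -14 + c)
W/o(K) = 81267/(-14 + I*sqrt(94))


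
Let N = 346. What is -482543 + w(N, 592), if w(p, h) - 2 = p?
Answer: -482195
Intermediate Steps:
w(p, h) = 2 + p
-482543 + w(N, 592) = -482543 + (2 + 346) = -482543 + 348 = -482195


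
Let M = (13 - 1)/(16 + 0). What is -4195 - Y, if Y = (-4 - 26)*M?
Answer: -8345/2 ≈ -4172.5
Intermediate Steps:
M = 3/4 (M = 12/16 = 12*(1/16) = 3/4 ≈ 0.75000)
Y = -45/2 (Y = (-4 - 26)*(3/4) = -30*3/4 = -45/2 ≈ -22.500)
-4195 - Y = -4195 - 1*(-45/2) = -4195 + 45/2 = -8345/2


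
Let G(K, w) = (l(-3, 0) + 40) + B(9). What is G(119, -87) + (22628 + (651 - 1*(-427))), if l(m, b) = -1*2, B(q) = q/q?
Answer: 23745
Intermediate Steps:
B(q) = 1
l(m, b) = -2
G(K, w) = 39 (G(K, w) = (-2 + 40) + 1 = 38 + 1 = 39)
G(119, -87) + (22628 + (651 - 1*(-427))) = 39 + (22628 + (651 - 1*(-427))) = 39 + (22628 + (651 + 427)) = 39 + (22628 + 1078) = 39 + 23706 = 23745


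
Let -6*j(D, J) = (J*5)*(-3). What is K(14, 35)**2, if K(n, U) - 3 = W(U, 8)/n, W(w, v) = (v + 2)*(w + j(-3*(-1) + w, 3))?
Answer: 218089/196 ≈ 1112.7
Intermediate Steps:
j(D, J) = 5*J/2 (j(D, J) = -J*5*(-3)/6 = -5*J*(-3)/6 = -(-5)*J/2 = 5*J/2)
W(w, v) = (2 + v)*(15/2 + w) (W(w, v) = (v + 2)*(w + (5/2)*3) = (2 + v)*(w + 15/2) = (2 + v)*(15/2 + w))
K(n, U) = 3 + (75 + 10*U)/n (K(n, U) = 3 + (15 + 2*U + (15/2)*8 + 8*U)/n = 3 + (15 + 2*U + 60 + 8*U)/n = 3 + (75 + 10*U)/n)
K(14, 35)**2 = ((75 + 3*14 + 10*35)/14)**2 = ((75 + 42 + 350)/14)**2 = ((1/14)*467)**2 = (467/14)**2 = 218089/196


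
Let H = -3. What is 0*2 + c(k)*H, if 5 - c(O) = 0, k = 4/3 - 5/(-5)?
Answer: -15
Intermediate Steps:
k = 7/3 (k = 4*(⅓) - 5*(-⅕) = 4/3 + 1 = 7/3 ≈ 2.3333)
c(O) = 5 (c(O) = 5 - 1*0 = 5 + 0 = 5)
0*2 + c(k)*H = 0*2 + 5*(-3) = 0 - 15 = -15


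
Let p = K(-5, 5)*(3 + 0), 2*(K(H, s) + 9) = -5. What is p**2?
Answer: 4761/4 ≈ 1190.3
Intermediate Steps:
K(H, s) = -23/2 (K(H, s) = -9 + (1/2)*(-5) = -9 - 5/2 = -23/2)
p = -69/2 (p = -23*(3 + 0)/2 = -23/2*3 = -69/2 ≈ -34.500)
p**2 = (-69/2)**2 = 4761/4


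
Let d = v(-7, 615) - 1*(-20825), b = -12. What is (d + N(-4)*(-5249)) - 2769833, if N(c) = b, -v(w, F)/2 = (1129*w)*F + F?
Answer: 7033440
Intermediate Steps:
v(w, F) = -2*F - 2258*F*w (v(w, F) = -2*((1129*w)*F + F) = -2*(1129*F*w + F) = -2*(F + 1129*F*w) = -2*F - 2258*F*w)
d = 9740285 (d = -2*615*(1 + 1129*(-7)) - 1*(-20825) = -2*615*(1 - 7903) + 20825 = -2*615*(-7902) + 20825 = 9719460 + 20825 = 9740285)
N(c) = -12
(d + N(-4)*(-5249)) - 2769833 = (9740285 - 12*(-5249)) - 2769833 = (9740285 + 62988) - 2769833 = 9803273 - 2769833 = 7033440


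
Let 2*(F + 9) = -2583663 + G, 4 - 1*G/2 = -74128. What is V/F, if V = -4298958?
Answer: 8597916/2435417 ≈ 3.5304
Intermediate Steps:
G = 148264 (G = 8 - 2*(-74128) = 8 + 148256 = 148264)
F = -2435417/2 (F = -9 + (-2583663 + 148264)/2 = -9 + (½)*(-2435399) = -9 - 2435399/2 = -2435417/2 ≈ -1.2177e+6)
V/F = -4298958/(-2435417/2) = -4298958*(-2/2435417) = 8597916/2435417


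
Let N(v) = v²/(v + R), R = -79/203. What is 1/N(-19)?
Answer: -3936/73283 ≈ -0.053710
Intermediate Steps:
R = -79/203 (R = -79*1/203 = -79/203 ≈ -0.38916)
N(v) = v²/(-79/203 + v) (N(v) = v²/(v - 79/203) = v²/(-79/203 + v))
1/N(-19) = 1/(203*(-19)²/(-79 + 203*(-19))) = 1/(203*361/(-79 - 3857)) = 1/(203*361/(-3936)) = 1/(203*361*(-1/3936)) = 1/(-73283/3936) = -3936/73283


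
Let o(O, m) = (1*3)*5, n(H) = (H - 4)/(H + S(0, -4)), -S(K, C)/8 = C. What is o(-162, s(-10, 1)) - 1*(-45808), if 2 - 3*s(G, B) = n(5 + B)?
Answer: 45823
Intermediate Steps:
S(K, C) = -8*C
n(H) = (-4 + H)/(32 + H) (n(H) = (H - 4)/(H - 8*(-4)) = (-4 + H)/(H + 32) = (-4 + H)/(32 + H))
s(G, B) = 2/3 - (1 + B)/(3*(37 + B)) (s(G, B) = 2/3 - (-4 + (5 + B))/(3*(32 + (5 + B))) = 2/3 - (1 + B)/(3*(37 + B)))
o(O, m) = 15 (o(O, m) = 3*5 = 15)
o(-162, s(-10, 1)) - 1*(-45808) = 15 - 1*(-45808) = 15 + 45808 = 45823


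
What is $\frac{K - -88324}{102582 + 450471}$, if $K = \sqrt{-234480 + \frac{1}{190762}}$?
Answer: $\frac{88324}{553053} + \frac{i \sqrt{8532760178014358}}{105501496386} \approx 0.1597 + 0.00087556 i$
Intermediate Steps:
$K = \frac{i \sqrt{8532760178014358}}{190762}$ ($K = \sqrt{-234480 + \frac{1}{190762}} = \sqrt{- \frac{44729873759}{190762}} = \frac{i \sqrt{8532760178014358}}{190762} \approx 484.23 i$)
$\frac{K - -88324}{102582 + 450471} = \frac{\frac{i \sqrt{8532760178014358}}{190762} - -88324}{102582 + 450471} = \frac{\frac{i \sqrt{8532760178014358}}{190762} + \left(-72 + 88396\right)}{553053} = \left(\frac{i \sqrt{8532760178014358}}{190762} + 88324\right) \frac{1}{553053} = \left(88324 + \frac{i \sqrt{8532760178014358}}{190762}\right) \frac{1}{553053} = \frac{88324}{553053} + \frac{i \sqrt{8532760178014358}}{105501496386}$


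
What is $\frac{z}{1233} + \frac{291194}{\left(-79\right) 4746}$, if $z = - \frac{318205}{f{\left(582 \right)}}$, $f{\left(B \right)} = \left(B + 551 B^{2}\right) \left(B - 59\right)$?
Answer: $- \frac{73938012089262929}{95200706505988314} \approx -0.77665$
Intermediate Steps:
$f{\left(B \right)} = \left(-59 + B\right) \left(B + 551 B^{2}\right)$ ($f{\left(B \right)} = \left(B + 551 B^{2}\right) \left(-59 + B\right) = \left(-59 + B\right) \left(B + 551 B^{2}\right)$)
$z = - \frac{318205}{97611415638}$ ($z = - \frac{318205}{582 \left(-59 - 18919656 + 551 \cdot 582^{2}\right)} = - \frac{318205}{582 \left(-59 - 18919656 + 551 \cdot 338724\right)} = - \frac{318205}{582 \left(-59 - 18919656 + 186636924\right)} = - \frac{318205}{582 \cdot 167717209} = - \frac{318205}{97611415638} \approx -3.2599 \cdot 10^{-6}$)
$\frac{z}{1233} + \frac{291194}{\left(-79\right) 4746} = - \frac{318205}{97611415638 \cdot 1233} + \frac{291194}{\left(-79\right) 4746} = \left(- \frac{318205}{97611415638}\right) \frac{1}{1233} + \frac{291194}{-374934} = - \frac{318205}{120354875481654} + 291194 \left(- \frac{1}{374934}\right) = - \frac{318205}{120354875481654} - \frac{1843}{2373} = - \frac{73938012089262929}{95200706505988314}$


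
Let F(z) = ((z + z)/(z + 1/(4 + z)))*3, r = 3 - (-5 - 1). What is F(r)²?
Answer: 123201/3481 ≈ 35.392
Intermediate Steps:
r = 9 (r = 3 - 1*(-6) = 3 + 6 = 9)
F(z) = 6*z/(z + 1/(4 + z)) (F(z) = ((2*z)/(z + 1/(4 + z)))*3 = (2*z/(z + 1/(4 + z)))*3 = 6*z/(z + 1/(4 + z)))
F(r)² = (6*9*(4 + 9)/(1 + 9² + 4*9))² = (6*9*13/(1 + 81 + 36))² = (6*9*13/118)² = (6*9*(1/118)*13)² = (351/59)² = 123201/3481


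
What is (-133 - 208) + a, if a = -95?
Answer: -436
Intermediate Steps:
(-133 - 208) + a = (-133 - 208) - 95 = -341 - 95 = -436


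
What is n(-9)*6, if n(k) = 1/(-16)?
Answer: -3/8 ≈ -0.37500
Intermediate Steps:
n(k) = -1/16
n(-9)*6 = -1/16*6 = -3/8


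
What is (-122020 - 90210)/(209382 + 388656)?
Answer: -106115/299019 ≈ -0.35488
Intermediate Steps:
(-122020 - 90210)/(209382 + 388656) = -212230/598038 = -212230*1/598038 = -106115/299019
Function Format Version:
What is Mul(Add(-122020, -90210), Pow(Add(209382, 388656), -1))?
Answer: Rational(-106115, 299019) ≈ -0.35488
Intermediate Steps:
Mul(Add(-122020, -90210), Pow(Add(209382, 388656), -1)) = Mul(-212230, Pow(598038, -1)) = Mul(-212230, Rational(1, 598038)) = Rational(-106115, 299019)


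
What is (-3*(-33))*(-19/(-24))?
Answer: 627/8 ≈ 78.375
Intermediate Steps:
(-3*(-33))*(-19/(-24)) = 99*(-19*(-1/24)) = 99*(19/24) = 627/8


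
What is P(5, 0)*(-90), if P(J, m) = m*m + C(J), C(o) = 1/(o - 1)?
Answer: -45/2 ≈ -22.500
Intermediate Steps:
C(o) = 1/(-1 + o)
P(J, m) = m**2 + 1/(-1 + J) (P(J, m) = m*m + 1/(-1 + J) = m**2 + 1/(-1 + J))
P(5, 0)*(-90) = ((1 + 0**2*(-1 + 5))/(-1 + 5))*(-90) = ((1 + 0*4)/4)*(-90) = ((1 + 0)/4)*(-90) = ((1/4)*1)*(-90) = (1/4)*(-90) = -45/2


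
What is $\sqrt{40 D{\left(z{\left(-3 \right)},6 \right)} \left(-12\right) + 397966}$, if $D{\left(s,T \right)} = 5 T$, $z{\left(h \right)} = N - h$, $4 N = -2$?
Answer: $\sqrt{383566} \approx 619.33$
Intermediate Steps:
$N = - \frac{1}{2}$ ($N = \frac{1}{4} \left(-2\right) = - \frac{1}{2} \approx -0.5$)
$z{\left(h \right)} = - \frac{1}{2} - h$
$\sqrt{40 D{\left(z{\left(-3 \right)},6 \right)} \left(-12\right) + 397966} = \sqrt{40 \cdot 5 \cdot 6 \left(-12\right) + 397966} = \sqrt{40 \cdot 30 \left(-12\right) + 397966} = \sqrt{1200 \left(-12\right) + 397966} = \sqrt{-14400 + 397966} = \sqrt{383566}$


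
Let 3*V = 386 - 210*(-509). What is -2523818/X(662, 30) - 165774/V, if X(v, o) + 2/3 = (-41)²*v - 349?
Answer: -1236003098289/179012373046 ≈ -6.9046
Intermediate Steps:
X(v, o) = -1049/3 + 1681*v (X(v, o) = -⅔ + ((-41)²*v - 349) = -⅔ + (1681*v - 349) = -⅔ + (-349 + 1681*v) = -1049/3 + 1681*v)
V = 107276/3 (V = (386 - 210*(-509))/3 = (386 + 106890)/3 = (⅓)*107276 = 107276/3 ≈ 35759.)
-2523818/X(662, 30) - 165774/V = -2523818/(-1049/3 + 1681*662) - 165774/107276/3 = -2523818/(-1049/3 + 1112822) - 165774*3/107276 = -2523818/3337417/3 - 248661/53638 = -2523818*3/3337417 - 248661/53638 = -7571454/3337417 - 248661/53638 = -1236003098289/179012373046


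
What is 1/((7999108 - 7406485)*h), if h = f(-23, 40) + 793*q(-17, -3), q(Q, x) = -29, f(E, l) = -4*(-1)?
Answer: -1/13626180639 ≈ -7.3388e-11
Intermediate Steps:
f(E, l) = 4
h = -22993 (h = 4 + 793*(-29) = 4 - 22997 = -22993)
1/((7999108 - 7406485)*h) = 1/((7999108 - 7406485)*(-22993)) = -1/22993/592623 = (1/592623)*(-1/22993) = -1/13626180639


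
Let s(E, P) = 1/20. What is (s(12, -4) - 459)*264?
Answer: -605814/5 ≈ -1.2116e+5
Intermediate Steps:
s(E, P) = 1/20
(s(12, -4) - 459)*264 = (1/20 - 459)*264 = -9179/20*264 = -605814/5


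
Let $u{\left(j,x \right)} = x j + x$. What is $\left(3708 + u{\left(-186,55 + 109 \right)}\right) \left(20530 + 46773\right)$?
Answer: $-1792413496$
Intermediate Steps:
$u{\left(j,x \right)} = x + j x$ ($u{\left(j,x \right)} = j x + x = x + j x$)
$\left(3708 + u{\left(-186,55 + 109 \right)}\right) \left(20530 + 46773\right) = \left(3708 + \left(55 + 109\right) \left(1 - 186\right)\right) \left(20530 + 46773\right) = \left(3708 + 164 \left(-185\right)\right) 67303 = \left(3708 - 30340\right) 67303 = \left(-26632\right) 67303 = -1792413496$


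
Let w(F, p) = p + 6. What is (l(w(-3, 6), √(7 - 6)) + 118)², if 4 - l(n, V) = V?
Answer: 14641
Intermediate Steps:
w(F, p) = 6 + p
l(n, V) = 4 - V
(l(w(-3, 6), √(7 - 6)) + 118)² = ((4 - √(7 - 6)) + 118)² = ((4 - √1) + 118)² = ((4 - 1*1) + 118)² = ((4 - 1) + 118)² = (3 + 118)² = 121² = 14641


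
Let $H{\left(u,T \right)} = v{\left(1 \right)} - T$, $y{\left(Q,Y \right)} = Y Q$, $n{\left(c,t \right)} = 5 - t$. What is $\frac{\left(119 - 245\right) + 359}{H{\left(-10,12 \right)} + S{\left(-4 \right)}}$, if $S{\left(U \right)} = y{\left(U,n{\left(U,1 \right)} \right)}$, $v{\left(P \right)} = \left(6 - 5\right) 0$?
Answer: $- \frac{233}{28} \approx -8.3214$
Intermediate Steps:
$v{\left(P \right)} = 0$ ($v{\left(P \right)} = 1 \cdot 0 = 0$)
$y{\left(Q,Y \right)} = Q Y$
$S{\left(U \right)} = 4 U$ ($S{\left(U \right)} = U \left(5 - 1\right) = U 4 = 4 U$)
$H{\left(u,T \right)} = - T$ ($H{\left(u,T \right)} = 0 - T = - T$)
$\frac{\left(119 - 245\right) + 359}{H{\left(-10,12 \right)} + S{\left(-4 \right)}} = \frac{\left(119 - 245\right) + 359}{\left(-1\right) 12 + 4 \left(-4\right)} = \frac{\left(119 - 245\right) + 359}{-12 - 16} = \frac{-126 + 359}{-28} = 233 \left(- \frac{1}{28}\right) = - \frac{233}{28}$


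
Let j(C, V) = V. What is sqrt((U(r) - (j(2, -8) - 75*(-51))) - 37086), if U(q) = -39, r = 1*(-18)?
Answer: I*sqrt(40942) ≈ 202.34*I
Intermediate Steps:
r = -18
sqrt((U(r) - (j(2, -8) - 75*(-51))) - 37086) = sqrt((-39 - (-8 - 75*(-51))) - 37086) = sqrt((-39 - (-8 + 3825)) - 37086) = sqrt((-39 - 1*3817) - 37086) = sqrt((-39 - 3817) - 37086) = sqrt(-3856 - 37086) = sqrt(-40942) = I*sqrt(40942)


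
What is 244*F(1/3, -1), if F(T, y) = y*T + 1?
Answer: 488/3 ≈ 162.67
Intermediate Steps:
F(T, y) = 1 + T*y (F(T, y) = T*y + 1 = 1 + T*y)
244*F(1/3, -1) = 244*(1 - 1/3) = 244*(1 + (⅓)*(-1)) = 244*(1 - ⅓) = 244*(⅔) = 488/3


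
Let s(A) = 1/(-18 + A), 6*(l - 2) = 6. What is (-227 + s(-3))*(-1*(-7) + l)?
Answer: -47680/21 ≈ -2270.5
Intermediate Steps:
l = 3 (l = 2 + (⅙)*6 = 2 + 1 = 3)
(-227 + s(-3))*(-1*(-7) + l) = (-227 + 1/(-18 - 3))*(-1*(-7) + 3) = (-227 + 1/(-21))*(7 + 3) = (-227 - 1/21)*10 = -4768/21*10 = -47680/21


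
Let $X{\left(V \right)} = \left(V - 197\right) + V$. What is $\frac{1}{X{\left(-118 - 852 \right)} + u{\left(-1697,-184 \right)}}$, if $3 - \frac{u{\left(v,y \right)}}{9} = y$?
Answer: $- \frac{1}{454} \approx -0.0022026$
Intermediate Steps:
$u{\left(v,y \right)} = 27 - 9 y$
$X{\left(V \right)} = -197 + 2 V$ ($X{\left(V \right)} = \left(-197 + V\right) + V = -197 + 2 V$)
$\frac{1}{X{\left(-118 - 852 \right)} + u{\left(-1697,-184 \right)}} = \frac{1}{\left(-197 + 2 \left(-118 - 852\right)\right) + \left(27 - -1656\right)} = \frac{1}{\left(-197 + 2 \left(-970\right)\right) + \left(27 + 1656\right)} = \frac{1}{\left(-197 - 1940\right) + 1683} = \frac{1}{-2137 + 1683} = \frac{1}{-454} = - \frac{1}{454}$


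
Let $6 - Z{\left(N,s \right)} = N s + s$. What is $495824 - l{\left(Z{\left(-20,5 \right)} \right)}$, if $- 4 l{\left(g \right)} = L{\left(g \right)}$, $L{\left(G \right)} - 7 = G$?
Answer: $495851$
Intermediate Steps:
$L{\left(G \right)} = 7 + G$
$Z{\left(N,s \right)} = 6 - s - N s$ ($Z{\left(N,s \right)} = 6 - \left(N s + s\right) = 6 - \left(s + N s\right) = 6 - s - N s$)
$l{\left(g \right)} = - \frac{7}{4} - \frac{g}{4}$ ($l{\left(g \right)} = - \frac{7 + g}{4} = - \frac{7}{4} - \frac{g}{4}$)
$495824 - l{\left(Z{\left(-20,5 \right)} \right)} = 495824 - \left(- \frac{7}{4} - \frac{6 - 5 - \left(-20\right) 5}{4}\right) = 495824 - \left(- \frac{7}{4} - \frac{6 - 5 + 100}{4}\right) = 495824 - \left(- \frac{7}{4} - \frac{101}{4}\right) = 495824 - -27 = 495824 + 27 = 495851$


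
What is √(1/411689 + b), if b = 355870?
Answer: √60315635030833959/411689 ≈ 596.55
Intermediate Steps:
√(1/411689 + b) = √(1/411689 + 355870) = √(146507764431/411689) = √60315635030833959/411689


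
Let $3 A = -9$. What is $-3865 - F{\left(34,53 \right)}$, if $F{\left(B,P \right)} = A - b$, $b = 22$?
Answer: $-3840$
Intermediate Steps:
$A = -3$ ($A = \frac{1}{3} \left(-9\right) = -3$)
$F{\left(B,P \right)} = -25$ ($F{\left(B,P \right)} = -3 - 22 = -25$)
$-3865 - F{\left(34,53 \right)} = -3865 - -25 = -3865 + 25 = -3840$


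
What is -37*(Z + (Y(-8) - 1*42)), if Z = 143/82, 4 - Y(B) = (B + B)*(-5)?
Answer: 352721/82 ≈ 4301.5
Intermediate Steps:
Y(B) = 4 + 10*B (Y(B) = 4 - (B + B)*(-5) = 4 - 2*B*(-5) = 4 - (-10)*B = 4 + 10*B)
Z = 143/82 (Z = 143*(1/82) = 143/82 ≈ 1.7439)
-37*(Z + (Y(-8) - 1*42)) = -37*(143/82 + ((4 + 10*(-8)) - 1*42)) = -37*(143/82 + ((4 - 80) - 42)) = -37*(143/82 + (-76 - 42)) = -37*(143/82 - 118) = -37*(-9533/82) = 352721/82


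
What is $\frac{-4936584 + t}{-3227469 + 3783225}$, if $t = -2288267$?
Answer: $- \frac{7224851}{555756} \approx -13.0$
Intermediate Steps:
$\frac{-4936584 + t}{-3227469 + 3783225} = \frac{-4936584 - 2288267}{-3227469 + 3783225} = - \frac{7224851}{555756}$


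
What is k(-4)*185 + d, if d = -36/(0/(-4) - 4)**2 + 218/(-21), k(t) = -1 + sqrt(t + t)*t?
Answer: -16601/84 - 1480*I*sqrt(2) ≈ -197.63 - 2093.0*I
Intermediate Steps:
k(t) = -1 + sqrt(2)*t**(3/2) (k(t) = -1 + sqrt(2*t)*t = -1 + (sqrt(2)*sqrt(t))*t = -1 + sqrt(2)*t**(3/2))
d = -1061/84 (d = -36/(0*(-1/4) - 4)**2 + 218*(-1/21) = -36/(0 - 4)**2 - 218/21 = -36/((-4)**2) - 218/21 = -36/16 - 218/21 = -36*1/16 - 218/21 = -9/4 - 218/21 = -1061/84 ≈ -12.631)
k(-4)*185 + d = (-1 + sqrt(2)*(-4)**(3/2))*185 - 1061/84 = (-1 + sqrt(2)*(-8*I))*185 - 1061/84 = (-1 - 8*I*sqrt(2))*185 - 1061/84 = (-185 - 1480*I*sqrt(2)) - 1061/84 = -16601/84 - 1480*I*sqrt(2)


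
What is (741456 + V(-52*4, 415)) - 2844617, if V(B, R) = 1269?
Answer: -2101892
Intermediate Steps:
(741456 + V(-52*4, 415)) - 2844617 = (741456 + 1269) - 2844617 = 742725 - 2844617 = -2101892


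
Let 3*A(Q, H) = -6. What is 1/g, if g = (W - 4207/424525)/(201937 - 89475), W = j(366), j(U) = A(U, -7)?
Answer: -47742930550/853257 ≈ -55954.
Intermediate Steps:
A(Q, H) = -2 (A(Q, H) = (⅓)*(-6) = -2)
j(U) = -2
W = -2
g = -853257/47742930550 (g = (-2 - 4207/424525)/(201937 - 89475) = (-2 - 4207*1/424525)/112462 = (-2 - 4207/424525)*(1/112462) = -853257/424525*1/112462 = -853257/47742930550 ≈ -1.7872e-5)
1/g = 1/(-853257/47742930550) = -47742930550/853257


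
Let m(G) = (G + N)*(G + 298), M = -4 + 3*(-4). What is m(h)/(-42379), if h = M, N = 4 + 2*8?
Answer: -1128/42379 ≈ -0.026617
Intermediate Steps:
N = 20 (N = 4 + 16 = 20)
M = -16 (M = -4 - 12 = -16)
h = -16
m(G) = (20 + G)*(298 + G) (m(G) = (G + 20)*(G + 298) = (20 + G)*(298 + G))
m(h)/(-42379) = (5960 + (-16)**2 + 318*(-16))/(-42379) = (5960 + 256 - 5088)*(-1/42379) = 1128*(-1/42379) = -1128/42379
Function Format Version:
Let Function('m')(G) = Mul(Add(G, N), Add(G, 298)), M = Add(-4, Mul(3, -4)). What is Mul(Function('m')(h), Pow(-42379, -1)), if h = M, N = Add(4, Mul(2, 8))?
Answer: Rational(-1128, 42379) ≈ -0.026617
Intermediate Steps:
N = 20 (N = Add(4, 16) = 20)
M = -16 (M = Add(-4, -12) = -16)
h = -16
Function('m')(G) = Mul(Add(20, G), Add(298, G)) (Function('m')(G) = Mul(Add(G, 20), Add(G, 298)) = Mul(Add(20, G), Add(298, G)))
Mul(Function('m')(h), Pow(-42379, -1)) = Mul(Add(5960, Pow(-16, 2), Mul(318, -16)), Pow(-42379, -1)) = Mul(Add(5960, 256, -5088), Rational(-1, 42379)) = Mul(1128, Rational(-1, 42379)) = Rational(-1128, 42379)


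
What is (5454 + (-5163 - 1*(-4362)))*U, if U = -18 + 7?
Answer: -51183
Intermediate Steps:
U = -11
(5454 + (-5163 - 1*(-4362)))*U = (5454 + (-5163 - 1*(-4362)))*(-11) = (5454 + (-5163 + 4362))*(-11) = (5454 - 801)*(-11) = 4653*(-11) = -51183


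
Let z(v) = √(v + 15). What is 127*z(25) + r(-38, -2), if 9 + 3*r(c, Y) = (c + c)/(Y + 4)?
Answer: -47/3 + 254*√10 ≈ 787.55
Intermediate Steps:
z(v) = √(15 + v)
r(c, Y) = -3 + 2*c/(3*(4 + Y)) (r(c, Y) = -3 + ((c + c)/(Y + 4))/3 = -3 + ((2*c)/(4 + Y))/3 = -3 + (2*c/(4 + Y))/3 = -3 + 2*c/(3*(4 + Y)))
127*z(25) + r(-38, -2) = 127*√(15 + 25) + (-36 - 9*(-2) + 2*(-38))/(3*(4 - 2)) = 127*√40 + (⅓)*(-36 + 18 - 76)/2 = 127*(2*√10) + (⅓)*(½)*(-94) = 254*√10 - 47/3 = -47/3 + 254*√10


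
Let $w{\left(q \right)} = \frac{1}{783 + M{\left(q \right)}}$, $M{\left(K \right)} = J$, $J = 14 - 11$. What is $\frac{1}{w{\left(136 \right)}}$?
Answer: $786$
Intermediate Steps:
$J = 3$
$M{\left(K \right)} = 3$
$w{\left(q \right)} = \frac{1}{786}$ ($w{\left(q \right)} = \frac{1}{783 + 3} = \frac{1}{786}$)
$\frac{1}{w{\left(136 \right)}} = \frac{1}{\frac{1}{786}} = 786$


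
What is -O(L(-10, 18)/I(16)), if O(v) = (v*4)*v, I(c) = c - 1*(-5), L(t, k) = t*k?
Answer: -14400/49 ≈ -293.88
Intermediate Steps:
L(t, k) = k*t
I(c) = 5 + c (I(c) = c + 5 = 5 + c)
O(v) = 4*v**2 (O(v) = (4*v)*v = 4*v**2)
-O(L(-10, 18)/I(16)) = -4*((18*(-10))/(5 + 16))**2 = -4*(-180/21)**2 = -4*(-180*1/21)**2 = -4*(-60/7)**2 = -4*3600/49 = -1*14400/49 = -14400/49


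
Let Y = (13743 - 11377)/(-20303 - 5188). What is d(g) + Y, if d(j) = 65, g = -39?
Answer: 1654549/25491 ≈ 64.907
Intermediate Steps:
Y = -2366/25491 (Y = 2366/(-25491) = 2366*(-1/25491) = -2366/25491 ≈ -0.092817)
d(g) + Y = 65 - 2366/25491 = 1654549/25491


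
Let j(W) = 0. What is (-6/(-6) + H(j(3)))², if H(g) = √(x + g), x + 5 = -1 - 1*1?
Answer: (1 + I*√7)² ≈ -6.0 + 5.2915*I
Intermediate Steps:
x = -7 (x = -5 + (-1 - 1*1) = -5 + (-1 - 1) = -5 - 2 = -7)
H(g) = √(-7 + g)
(-6/(-6) + H(j(3)))² = (-6/(-6) + √(-7 + 0))² = (-6*(-⅙) + √(-7))² = (1 + I*√7)²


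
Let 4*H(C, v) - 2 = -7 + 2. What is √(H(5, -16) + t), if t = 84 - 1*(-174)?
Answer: 7*√21/2 ≈ 16.039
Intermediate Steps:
H(C, v) = -¾ (H(C, v) = ½ + (-7 + 2)/4 = ½ + (¼)*(-5) = ½ - 5/4 = -¾)
t = 258 (t = 84 + 174 = 258)
√(H(5, -16) + t) = √(-¾ + 258) = √(1029/4) = 7*√21/2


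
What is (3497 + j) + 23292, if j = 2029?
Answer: 28818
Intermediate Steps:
(3497 + j) + 23292 = (3497 + 2029) + 23292 = 5526 + 23292 = 28818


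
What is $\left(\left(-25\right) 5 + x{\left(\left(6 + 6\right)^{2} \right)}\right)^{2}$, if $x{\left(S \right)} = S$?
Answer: $361$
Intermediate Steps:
$\left(\left(-25\right) 5 + x{\left(\left(6 + 6\right)^{2} \right)}\right)^{2} = \left(\left(-25\right) 5 + \left(6 + 6\right)^{2}\right)^{2} = \left(-125 + 12^{2}\right)^{2} = \left(-125 + 144\right)^{2} = 19^{2} = 361$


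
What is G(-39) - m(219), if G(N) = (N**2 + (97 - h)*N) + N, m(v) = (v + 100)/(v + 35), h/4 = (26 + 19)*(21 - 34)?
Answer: -23764813/254 ≈ -93562.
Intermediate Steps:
h = -2340 (h = 4*((26 + 19)*(21 - 34)) = 4*(45*(-13)) = 4*(-585) = -2340)
m(v) = (100 + v)/(35 + v)
G(N) = N**2 + 2438*N (G(N) = (N**2 + (97 - 1*(-2340))*N) + N = (N**2 + (97 + 2340)*N) + N = (N**2 + 2437*N) + N = N**2 + 2438*N)
G(-39) - m(219) = -39*(2438 - 39) - (100 + 219)/(35 + 219) = -39*2399 - 319/254 = -93561 - 319/254 = -23764813/254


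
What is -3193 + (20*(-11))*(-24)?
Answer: 2087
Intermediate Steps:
-3193 + (20*(-11))*(-24) = -3193 - 220*(-24) = -3193 + 5280 = 2087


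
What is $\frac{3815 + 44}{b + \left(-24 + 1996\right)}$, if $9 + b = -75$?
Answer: $\frac{3859}{1888} \approx 2.044$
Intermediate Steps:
$b = -84$ ($b = -9 - 75 = -84$)
$\frac{3815 + 44}{b + \left(-24 + 1996\right)} = \frac{3815 + 44}{-84 + \left(-24 + 1996\right)} = \frac{3859}{-84 + 1972} = \frac{3859}{1888}$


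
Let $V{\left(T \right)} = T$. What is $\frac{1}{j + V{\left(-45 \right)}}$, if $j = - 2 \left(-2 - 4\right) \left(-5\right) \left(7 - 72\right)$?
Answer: $\frac{1}{3855} \approx 0.0002594$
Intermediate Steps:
$j = 3900$ ($j = \left(-2\right) \left(-6\right) \left(-5\right) \left(-65\right) = 12 \left(-5\right) \left(-65\right) = \left(-60\right) \left(-65\right) = 3900$)
$\frac{1}{j + V{\left(-45 \right)}} = \frac{1}{3900 - 45} = \frac{1}{3855}$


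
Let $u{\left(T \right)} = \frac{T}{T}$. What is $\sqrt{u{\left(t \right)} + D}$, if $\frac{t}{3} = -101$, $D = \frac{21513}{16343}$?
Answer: $\frac{52 \sqrt{228802}}{16343} \approx 1.522$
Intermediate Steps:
$D = \frac{21513}{16343}$ ($D = 21513 \cdot \frac{1}{16343} = \frac{21513}{16343} \approx 1.3163$)
$t = -303$ ($t = 3 \left(-101\right) = -303$)
$u{\left(T \right)} = 1$
$\sqrt{u{\left(t \right)} + D} = \sqrt{1 + \frac{21513}{16343}} = \sqrt{\frac{37856}{16343}} = \frac{52 \sqrt{228802}}{16343}$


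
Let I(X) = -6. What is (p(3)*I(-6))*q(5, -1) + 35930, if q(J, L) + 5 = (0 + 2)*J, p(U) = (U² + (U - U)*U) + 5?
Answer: 35510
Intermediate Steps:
p(U) = 5 + U² (p(U) = (U² + 0*U) + 5 = (U² + 0) + 5 = U² + 5 = 5 + U²)
q(J, L) = -5 + 2*J (q(J, L) = -5 + (0 + 2)*J = -5 + 2*J)
(p(3)*I(-6))*q(5, -1) + 35930 = ((5 + 3²)*(-6))*(-5 + 2*5) + 35930 = ((5 + 9)*(-6))*(-5 + 10) + 35930 = (14*(-6))*5 + 35930 = -84*5 + 35930 = -420 + 35930 = 35510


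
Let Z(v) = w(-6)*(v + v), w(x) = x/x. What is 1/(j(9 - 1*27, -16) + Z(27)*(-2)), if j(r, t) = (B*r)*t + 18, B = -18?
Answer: -1/5274 ≈ -0.00018961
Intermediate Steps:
w(x) = 1
Z(v) = 2*v (Z(v) = 1*(v + v) = 1*(2*v) = 2*v)
j(r, t) = 18 - 18*r*t (j(r, t) = (-18*r)*t + 18 = -18*r*t + 18 = 18 - 18*r*t)
1/(j(9 - 1*27, -16) + Z(27)*(-2)) = 1/((18 - 18*(9 - 1*27)*(-16)) + (2*27)*(-2)) = 1/((18 - 18*(9 - 27)*(-16)) + 54*(-2)) = 1/((18 - 18*(-18)*(-16)) - 108) = 1/((18 - 5184) - 108) = 1/(-5166 - 108) = 1/(-5274) = -1/5274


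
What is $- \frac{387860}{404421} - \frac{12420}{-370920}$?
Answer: $- \frac{2314035373}{2500130622} \approx -0.92557$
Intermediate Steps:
$- \frac{387860}{404421} - \frac{12420}{-370920} = \left(-387860\right) \frac{1}{404421} - - \frac{207}{6182} = - \frac{387860}{404421} + \frac{207}{6182} = - \frac{2314035373}{2500130622}$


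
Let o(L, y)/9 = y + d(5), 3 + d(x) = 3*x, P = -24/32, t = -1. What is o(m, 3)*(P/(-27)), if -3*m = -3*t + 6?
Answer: 15/4 ≈ 3.7500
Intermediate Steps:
m = -3 (m = -(-3*(-1) + 6)/3 = -(3 + 6)/3 = -⅓*9 = -3)
P = -¾ (P = -24*1/32 = -¾ ≈ -0.75000)
d(x) = -3 + 3*x
o(L, y) = 108 + 9*y (o(L, y) = 9*(y + (-3 + 3*5)) = 9*(y + (-3 + 15)) = 9*(y + 12) = 9*(12 + y) = 108 + 9*y)
o(m, 3)*(P/(-27)) = (108 + 9*3)*(-¾/(-27)) = (108 + 27)*(-¾*(-1/27)) = 135*(1/36) = 15/4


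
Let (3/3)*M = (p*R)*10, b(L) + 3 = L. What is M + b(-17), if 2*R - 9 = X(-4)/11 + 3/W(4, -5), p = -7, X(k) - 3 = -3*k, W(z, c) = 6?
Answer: -8805/22 ≈ -400.23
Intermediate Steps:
b(L) = -3 + L
X(k) = 3 - 3*k
R = 239/44 (R = 9/2 + ((3 - 3*(-4))/11 + 3/6)/2 = 9/2 + ((3 + 12)*(1/11) + 3*(⅙))/2 = 9/2 + (15*(1/11) + ½)/2 = 9/2 + (15/11 + ½)/2 = 9/2 + (½)*(41/22) = 9/2 + 41/44 = 239/44 ≈ 5.4318)
M = -8365/22 (M = -7*239/44*10 = -1673/44*10 = -8365/22 ≈ -380.23)
M + b(-17) = -8365/22 + (-3 - 17) = -8365/22 - 20 = -8805/22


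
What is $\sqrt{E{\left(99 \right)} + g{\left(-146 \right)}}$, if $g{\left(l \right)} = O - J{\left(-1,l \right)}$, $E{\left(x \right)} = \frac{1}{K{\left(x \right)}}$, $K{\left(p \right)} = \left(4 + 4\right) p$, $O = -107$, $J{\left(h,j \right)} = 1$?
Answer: $\frac{i \sqrt{1881770}}{132} \approx 10.392 i$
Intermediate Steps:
$K{\left(p \right)} = 8 p$
$E{\left(x \right)} = \frac{1}{8 x}$
$g{\left(l \right)} = -108$ ($g{\left(l \right)} = -107 - 1 = -108$)
$\sqrt{E{\left(99 \right)} + g{\left(-146 \right)}} = \sqrt{\frac{1}{8 \cdot 99} - 108} = \sqrt{\frac{1}{8} \cdot \frac{1}{99} - 108} = \sqrt{\frac{1}{792} - 108} = \sqrt{- \frac{85535}{792}} = \frac{i \sqrt{1881770}}{132}$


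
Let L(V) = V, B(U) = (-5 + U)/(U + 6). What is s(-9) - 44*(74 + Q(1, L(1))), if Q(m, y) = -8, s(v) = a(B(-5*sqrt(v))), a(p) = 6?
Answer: -2898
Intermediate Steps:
B(U) = (-5 + U)/(6 + U)
s(v) = 6
s(-9) - 44*(74 + Q(1, L(1))) = 6 - 44*(74 - 8) = 6 - 44*66 = 6 - 1*2904 = 6 - 2904 = -2898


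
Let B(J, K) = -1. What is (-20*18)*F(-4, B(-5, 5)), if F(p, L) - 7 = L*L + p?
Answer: -1440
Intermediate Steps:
F(p, L) = 7 + p + L**2 (F(p, L) = 7 + (L*L + p) = 7 + (L**2 + p) = 7 + (p + L**2) = 7 + p + L**2)
(-20*18)*F(-4, B(-5, 5)) = (-20*18)*(7 - 4 + (-1)**2) = -360*(7 - 4 + 1) = -360*4 = -1440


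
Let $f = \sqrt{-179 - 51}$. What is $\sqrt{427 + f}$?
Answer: $\sqrt{427 + i \sqrt{230}} \approx 20.667 + 0.3669 i$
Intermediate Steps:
$f = i \sqrt{230}$ ($f = \sqrt{-230} = i \sqrt{230} \approx 15.166 i$)
$\sqrt{427 + f} = \sqrt{427 + i \sqrt{230}}$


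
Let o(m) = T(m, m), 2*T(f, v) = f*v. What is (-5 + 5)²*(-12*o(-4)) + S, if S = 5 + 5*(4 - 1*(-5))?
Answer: 50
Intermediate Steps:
T(f, v) = f*v/2 (T(f, v) = (f*v)/2 = f*v/2)
o(m) = m²/2 (o(m) = m*m/2 = m²/2)
S = 50 (S = 5 + 5*(4 + 5) = 5 + 5*9 = 5 + 45 = 50)
(-5 + 5)²*(-12*o(-4)) + S = (-5 + 5)²*(-6*(-4)²) + 50 = 0²*(-6*16) + 50 = 0*(-12*8) + 50 = 0*(-96) + 50 = 0 + 50 = 50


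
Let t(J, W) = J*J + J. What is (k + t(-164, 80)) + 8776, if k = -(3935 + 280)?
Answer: 31293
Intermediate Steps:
t(J, W) = J + J² (t(J, W) = J² + J = J + J²)
k = -4215 (k = -1*4215 = -4215)
(k + t(-164, 80)) + 8776 = (-4215 - 164*(1 - 164)) + 8776 = (-4215 - 164*(-163)) + 8776 = (-4215 + 26732) + 8776 = 22517 + 8776 = 31293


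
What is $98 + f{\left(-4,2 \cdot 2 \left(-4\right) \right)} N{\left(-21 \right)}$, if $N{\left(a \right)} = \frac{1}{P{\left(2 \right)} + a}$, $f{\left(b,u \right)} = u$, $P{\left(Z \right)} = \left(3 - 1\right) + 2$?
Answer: $\frac{1682}{17} \approx 98.941$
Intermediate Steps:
$P{\left(Z \right)} = 4$ ($P{\left(Z \right)} = 2 + 2 = 4$)
$N{\left(a \right)} = \frac{1}{4 + a}$
$98 + f{\left(-4,2 \cdot 2 \left(-4\right) \right)} N{\left(-21 \right)} = 98 + \frac{2 \cdot 2 \left(-4\right)}{4 - 21} = 98 + \frac{4 \left(-4\right)}{-17} = 98 - - \frac{16}{17} = 98 + \frac{16}{17} = \frac{1682}{17}$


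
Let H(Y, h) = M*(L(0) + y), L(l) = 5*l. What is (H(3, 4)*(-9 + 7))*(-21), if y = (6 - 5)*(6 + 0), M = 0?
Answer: 0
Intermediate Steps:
y = 6 (y = 1*6 = 6)
H(Y, h) = 0 (H(Y, h) = 0*(5*0 + 6) = 0*(0 + 6) = 0*6 = 0)
(H(3, 4)*(-9 + 7))*(-21) = (0*(-9 + 7))*(-21) = (0*(-2))*(-21) = 0*(-21) = 0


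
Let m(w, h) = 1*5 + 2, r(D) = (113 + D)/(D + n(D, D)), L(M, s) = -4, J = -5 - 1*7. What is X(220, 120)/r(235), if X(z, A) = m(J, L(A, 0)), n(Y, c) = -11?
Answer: 392/87 ≈ 4.5057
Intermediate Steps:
J = -12 (J = -5 - 7 = -12)
r(D) = (113 + D)/(-11 + D) (r(D) = (113 + D)/(D - 11) = (113 + D)/(-11 + D))
m(w, h) = 7 (m(w, h) = 5 + 2 = 7)
X(z, A) = 7
X(220, 120)/r(235) = 7/(((113 + 235)/(-11 + 235))) = 7/((348/224)) = 7/(((1/224)*348)) = 7/(87/56) = 7*(56/87) = 392/87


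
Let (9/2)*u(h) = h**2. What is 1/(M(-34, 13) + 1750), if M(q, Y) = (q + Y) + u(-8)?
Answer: 9/15689 ≈ 0.00057365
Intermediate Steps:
u(h) = 2*h**2/9
M(q, Y) = 128/9 + Y + q (M(q, Y) = (q + Y) + (2/9)*(-8)**2 = (Y + q) + (2/9)*64 = (Y + q) + 128/9 = 128/9 + Y + q)
1/(M(-34, 13) + 1750) = 1/((128/9 + 13 - 34) + 1750) = 1/(-61/9 + 1750) = 1/(15689/9) = 9/15689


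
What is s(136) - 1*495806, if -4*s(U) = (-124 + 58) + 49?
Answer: -1983207/4 ≈ -4.9580e+5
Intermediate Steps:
s(U) = 17/4 (s(U) = -((-124 + 58) + 49)/4 = -(-66 + 49)/4 = -¼*(-17) = 17/4)
s(136) - 1*495806 = 17/4 - 1*495806 = 17/4 - 495806 = -1983207/4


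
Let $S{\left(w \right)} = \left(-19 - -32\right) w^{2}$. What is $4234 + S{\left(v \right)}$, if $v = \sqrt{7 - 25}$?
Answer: $4000$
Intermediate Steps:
$v = 3 i \sqrt{2}$ ($v = \sqrt{-18} = 3 i \sqrt{2} \approx 4.2426 i$)
$S{\left(w \right)} = 13 w^{2}$ ($S{\left(w \right)} = \left(-19 + 32\right) w^{2} = 13 w^{2}$)
$4234 + S{\left(v \right)} = 4234 + 13 \left(3 i \sqrt{2}\right)^{2} = 4234 + 13 \left(-18\right) = 4234 - 234 = 4000$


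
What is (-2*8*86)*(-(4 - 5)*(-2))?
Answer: 2752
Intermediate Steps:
(-2*8*86)*(-(4 - 5)*(-2)) = (-16*86)*(-1*(-1)*(-2)) = -1376*(-2) = 2752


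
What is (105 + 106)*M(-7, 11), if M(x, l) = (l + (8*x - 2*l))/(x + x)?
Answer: 14137/14 ≈ 1009.8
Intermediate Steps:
M(x, l) = (-l + 8*x)/(2*x) (M(x, l) = (l + (-2*l + 8*x))/((2*x)) = (-l + 8*x)*(1/(2*x)) = (-l + 8*x)/(2*x))
(105 + 106)*M(-7, 11) = (105 + 106)*(4 - ½*11/(-7)) = 211*(4 - ½*11*(-⅐)) = 211*(4 + 11/14) = 211*(67/14) = 14137/14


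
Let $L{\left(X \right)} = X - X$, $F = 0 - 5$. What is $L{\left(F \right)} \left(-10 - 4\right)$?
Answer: $0$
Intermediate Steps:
$F = -5$ ($F = 0 - 5 = -5$)
$L{\left(X \right)} = 0$
$L{\left(F \right)} \left(-10 - 4\right) = 0 \left(-10 - 4\right) = 0 \left(-14\right) = 0$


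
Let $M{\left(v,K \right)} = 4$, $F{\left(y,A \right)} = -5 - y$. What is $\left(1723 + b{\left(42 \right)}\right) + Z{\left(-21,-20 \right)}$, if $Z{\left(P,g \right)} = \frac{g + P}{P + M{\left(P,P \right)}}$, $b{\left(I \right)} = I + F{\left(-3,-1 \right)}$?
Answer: $\frac{30012}{17} \approx 1765.4$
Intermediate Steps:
$b{\left(I \right)} = -2 + I$ ($b{\left(I \right)} = I - 2 = -2 + I$)
$Z{\left(P,g \right)} = \frac{P + g}{4 + P}$ ($Z{\left(P,g \right)} = \frac{g + P}{P + 4} = \frac{P + g}{4 + P}$)
$\left(1723 + b{\left(42 \right)}\right) + Z{\left(-21,-20 \right)} = \left(1723 + \left(-2 + 42\right)\right) + \frac{-21 - 20}{4 - 21} = \left(1723 + 40\right) + \frac{1}{-17} \left(-41\right) = 1763 - - \frac{41}{17} = 1763 + \frac{41}{17} = \frac{30012}{17}$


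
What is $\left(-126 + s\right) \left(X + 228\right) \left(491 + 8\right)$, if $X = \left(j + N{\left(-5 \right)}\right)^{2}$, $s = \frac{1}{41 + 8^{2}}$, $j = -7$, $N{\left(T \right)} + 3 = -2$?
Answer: $- \frac{818557604}{35} \approx -2.3387 \cdot 10^{7}$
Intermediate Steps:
$N{\left(T \right)} = -5$ ($N{\left(T \right)} = -3 - 2 = -5$)
$s = \frac{1}{105}$ ($s = \frac{1}{41 + 64} = \frac{1}{105} \approx 0.0095238$)
$X = 144$ ($X = \left(-7 - 5\right)^{2} = \left(-12\right)^{2} = 144$)
$\left(-126 + s\right) \left(X + 228\right) \left(491 + 8\right) = \left(-126 + \frac{1}{105}\right) \left(144 + 228\right) \left(491 + 8\right) = \left(- \frac{13229}{105}\right) 372 \cdot 499 = \left(- \frac{1640396}{35}\right) 499 = - \frac{818557604}{35}$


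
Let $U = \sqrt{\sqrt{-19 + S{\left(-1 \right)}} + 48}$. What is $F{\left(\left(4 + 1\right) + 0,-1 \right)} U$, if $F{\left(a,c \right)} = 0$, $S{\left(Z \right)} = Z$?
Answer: $0$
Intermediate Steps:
$U = \sqrt{48 + 2 i \sqrt{5}}$ ($U = \sqrt{\sqrt{-19 - 1} + 48} = \sqrt{\sqrt{-20} + 48} = \sqrt{2 i \sqrt{5} + 48} = \sqrt{48 + 2 i \sqrt{5}} \approx 6.9357 + 0.3224 i$)
$F{\left(\left(4 + 1\right) + 0,-1 \right)} U = 0 \sqrt{48 + 2 i \sqrt{5}} = 0$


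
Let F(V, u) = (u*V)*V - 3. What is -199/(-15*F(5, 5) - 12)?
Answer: 199/1842 ≈ 0.10803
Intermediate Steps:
F(V, u) = -3 + u*V² (F(V, u) = (V*u)*V - 3 = u*V² - 3 = -3 + u*V²)
-199/(-15*F(5, 5) - 12) = -199/(-15*(-3 + 5*5²) - 12) = -199/(-15*(-3 + 5*25) - 12) = -199/(-15*(-3 + 125) - 12) = -199/(-15*122 - 12) = -199/(-1830 - 12) = -199/(-1842) = -199*(-1/1842) = 199/1842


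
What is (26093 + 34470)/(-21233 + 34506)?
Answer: 60563/13273 ≈ 4.5629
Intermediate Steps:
(26093 + 34470)/(-21233 + 34506) = 60563/13273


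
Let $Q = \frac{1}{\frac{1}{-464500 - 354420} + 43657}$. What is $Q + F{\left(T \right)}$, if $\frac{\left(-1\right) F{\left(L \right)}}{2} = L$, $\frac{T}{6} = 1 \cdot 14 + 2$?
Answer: $- \frac{6864304545368}{35751590439} \approx -192.0$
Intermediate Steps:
$T = 96$ ($T = 6 \left(1 \cdot 14 + 2\right) = 6 \left(14 + 2\right) = 6 \cdot 16 = 96$)
$F{\left(L \right)} = - 2 L$
$Q = \frac{818920}{35751590439}$ ($Q = \frac{1}{\frac{1}{-818920} + 43657} = \frac{1}{- \frac{1}{818920} + 43657} = \frac{1}{\frac{35751590439}{818920}} = \frac{818920}{35751590439} \approx 2.2906 \cdot 10^{-5}$)
$Q + F{\left(T \right)} = \frac{818920}{35751590439} - 192 = - \frac{6864304545368}{35751590439}$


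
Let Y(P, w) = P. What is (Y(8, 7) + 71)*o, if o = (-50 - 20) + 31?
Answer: -3081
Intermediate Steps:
o = -39 (o = -70 + 31 = -39)
(Y(8, 7) + 71)*o = (8 + 71)*(-39) = 79*(-39) = -3081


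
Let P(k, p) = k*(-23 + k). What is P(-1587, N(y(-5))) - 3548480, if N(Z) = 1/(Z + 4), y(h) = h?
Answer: -993410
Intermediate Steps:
N(Z) = 1/(4 + Z)
P(-1587, N(y(-5))) - 3548480 = -1587*(-23 - 1587) - 3548480 = -1587*(-1610) - 3548480 = 2555070 - 3548480 = -993410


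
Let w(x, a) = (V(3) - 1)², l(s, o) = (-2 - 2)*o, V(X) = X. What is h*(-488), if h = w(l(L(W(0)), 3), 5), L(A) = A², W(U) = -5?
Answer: -1952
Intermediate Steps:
l(s, o) = -4*o
w(x, a) = 4 (w(x, a) = (3 - 1)² = 2² = 4)
h = 4
h*(-488) = 4*(-488) = -1952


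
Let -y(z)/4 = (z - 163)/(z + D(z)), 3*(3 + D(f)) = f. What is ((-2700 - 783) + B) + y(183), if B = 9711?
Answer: 1500868/241 ≈ 6227.7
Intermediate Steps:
D(f) = -3 + f/3
y(z) = -4*(-163 + z)/(-3 + 4*z/3) (y(z) = -4*(z - 163)/(z + (-3 + z/3)) = -4*(-163 + z)/(-3 + 4*z/3))
((-2700 - 783) + B) + y(183) = ((-2700 - 783) + 9711) + 12*(163 - 1*183)/(-9 + 4*183) = (-3483 + 9711) + 12*(163 - 183)/(-9 + 732) = 6228 + 12*(-20)/723 = 6228 + 12*(1/723)*(-20) = 6228 - 80/241 = 1500868/241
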